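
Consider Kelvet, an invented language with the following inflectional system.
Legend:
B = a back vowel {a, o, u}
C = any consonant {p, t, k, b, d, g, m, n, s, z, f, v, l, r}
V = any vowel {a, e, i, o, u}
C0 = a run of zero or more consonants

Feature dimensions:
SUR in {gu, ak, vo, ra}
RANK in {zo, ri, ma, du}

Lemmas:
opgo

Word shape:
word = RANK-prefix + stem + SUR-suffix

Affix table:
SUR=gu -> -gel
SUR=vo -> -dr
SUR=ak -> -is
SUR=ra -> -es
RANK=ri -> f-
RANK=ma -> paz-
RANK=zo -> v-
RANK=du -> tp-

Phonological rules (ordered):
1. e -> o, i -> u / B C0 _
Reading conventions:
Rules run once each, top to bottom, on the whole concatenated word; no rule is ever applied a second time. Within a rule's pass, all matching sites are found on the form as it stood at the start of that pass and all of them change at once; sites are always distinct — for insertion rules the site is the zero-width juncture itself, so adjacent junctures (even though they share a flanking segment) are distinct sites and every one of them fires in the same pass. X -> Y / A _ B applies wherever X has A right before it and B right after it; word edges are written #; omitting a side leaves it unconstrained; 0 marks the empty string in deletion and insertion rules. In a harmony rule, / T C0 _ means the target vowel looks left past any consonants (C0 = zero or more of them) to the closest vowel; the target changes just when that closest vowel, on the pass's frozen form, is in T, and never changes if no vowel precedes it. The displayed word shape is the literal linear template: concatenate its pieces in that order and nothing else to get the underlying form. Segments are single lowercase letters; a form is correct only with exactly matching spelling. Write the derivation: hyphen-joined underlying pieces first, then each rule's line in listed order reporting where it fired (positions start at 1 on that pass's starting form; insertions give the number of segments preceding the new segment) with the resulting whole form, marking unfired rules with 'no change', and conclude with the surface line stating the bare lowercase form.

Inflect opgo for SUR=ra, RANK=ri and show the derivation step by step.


underlying: f-opgo-es
1. e -> o, i -> u / B C0 _: fires at position(s) 6: fopgoos
surface: fopgoos


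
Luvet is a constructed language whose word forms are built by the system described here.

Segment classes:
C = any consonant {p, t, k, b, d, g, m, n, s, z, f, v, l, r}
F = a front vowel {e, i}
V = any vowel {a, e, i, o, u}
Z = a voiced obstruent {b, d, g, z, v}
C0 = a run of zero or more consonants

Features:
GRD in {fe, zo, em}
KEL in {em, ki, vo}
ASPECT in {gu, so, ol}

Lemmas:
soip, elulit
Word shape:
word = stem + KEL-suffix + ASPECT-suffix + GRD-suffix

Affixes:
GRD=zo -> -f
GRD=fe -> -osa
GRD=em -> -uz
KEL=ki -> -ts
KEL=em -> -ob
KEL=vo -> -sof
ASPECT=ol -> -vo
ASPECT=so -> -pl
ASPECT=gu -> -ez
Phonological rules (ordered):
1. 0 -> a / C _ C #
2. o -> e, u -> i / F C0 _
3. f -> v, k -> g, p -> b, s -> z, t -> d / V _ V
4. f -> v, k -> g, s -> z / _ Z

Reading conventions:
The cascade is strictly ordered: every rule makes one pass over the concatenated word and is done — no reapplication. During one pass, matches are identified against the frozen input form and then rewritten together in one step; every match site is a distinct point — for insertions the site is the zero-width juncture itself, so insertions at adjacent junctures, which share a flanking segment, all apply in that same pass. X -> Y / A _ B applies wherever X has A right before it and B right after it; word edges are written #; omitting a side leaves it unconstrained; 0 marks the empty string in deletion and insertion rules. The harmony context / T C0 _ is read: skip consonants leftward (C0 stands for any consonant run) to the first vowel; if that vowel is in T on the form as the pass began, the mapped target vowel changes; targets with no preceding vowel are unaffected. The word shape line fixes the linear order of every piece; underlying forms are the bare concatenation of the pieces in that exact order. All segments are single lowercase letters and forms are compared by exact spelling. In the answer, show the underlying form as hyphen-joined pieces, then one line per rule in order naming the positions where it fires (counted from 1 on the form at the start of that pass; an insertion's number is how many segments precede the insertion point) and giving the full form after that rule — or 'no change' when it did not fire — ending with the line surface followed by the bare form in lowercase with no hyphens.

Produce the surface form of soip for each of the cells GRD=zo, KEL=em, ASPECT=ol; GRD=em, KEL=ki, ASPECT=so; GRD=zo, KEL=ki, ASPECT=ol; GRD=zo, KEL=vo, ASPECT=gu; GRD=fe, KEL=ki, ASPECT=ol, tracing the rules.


cell GRD=zo, KEL=em, ASPECT=ol:
underlying: soip-ob-vo-f
1. 0 -> a / C _ C #: no change
2. o -> e, u -> i / F C0 _: fires at position(s) 5: soipebvof
3. f -> v, k -> g, p -> b, s -> z, t -> d / V _ V: fires at position(s) 4: soibebvof
4. f -> v, k -> g, s -> z / _ Z: no change
surface: soibebvof

cell GRD=em, KEL=ki, ASPECT=so:
underlying: soip-ts-pl-uz
1. 0 -> a / C _ C #: no change
2. o -> e, u -> i / F C0 _: fires at position(s) 9: soiptspliz
3. f -> v, k -> g, p -> b, s -> z, t -> d / V _ V: no change
4. f -> v, k -> g, s -> z / _ Z: no change
surface: soiptspliz

cell GRD=zo, KEL=ki, ASPECT=ol:
underlying: soip-ts-vo-f
1. 0 -> a / C _ C #: no change
2. o -> e, u -> i / F C0 _: fires at position(s) 8: soiptsvef
3. f -> v, k -> g, p -> b, s -> z, t -> d / V _ V: no change
4. f -> v, k -> g, s -> z / _ Z: fires at position(s) 6: soiptzvef
surface: soiptzvef

cell GRD=zo, KEL=vo, ASPECT=gu:
underlying: soip-sof-ez-f
1. 0 -> a / C _ C #: inserts after position(s) 9: soipsofezaf
2. o -> e, u -> i / F C0 _: fires at position(s) 6: soipsefezaf
3. f -> v, k -> g, p -> b, s -> z, t -> d / V _ V: fires at position(s) 7: soipsevezaf
4. f -> v, k -> g, s -> z / _ Z: no change
surface: soipsevezaf

cell GRD=fe, KEL=ki, ASPECT=ol:
underlying: soip-ts-vo-osa
1. 0 -> a / C _ C #: no change
2. o -> e, u -> i / F C0 _: fires at position(s) 8: soiptsveosa
3. f -> v, k -> g, p -> b, s -> z, t -> d / V _ V: fires at position(s) 10: soiptsveoza
4. f -> v, k -> g, s -> z / _ Z: fires at position(s) 6: soiptzveoza
surface: soiptzveoza


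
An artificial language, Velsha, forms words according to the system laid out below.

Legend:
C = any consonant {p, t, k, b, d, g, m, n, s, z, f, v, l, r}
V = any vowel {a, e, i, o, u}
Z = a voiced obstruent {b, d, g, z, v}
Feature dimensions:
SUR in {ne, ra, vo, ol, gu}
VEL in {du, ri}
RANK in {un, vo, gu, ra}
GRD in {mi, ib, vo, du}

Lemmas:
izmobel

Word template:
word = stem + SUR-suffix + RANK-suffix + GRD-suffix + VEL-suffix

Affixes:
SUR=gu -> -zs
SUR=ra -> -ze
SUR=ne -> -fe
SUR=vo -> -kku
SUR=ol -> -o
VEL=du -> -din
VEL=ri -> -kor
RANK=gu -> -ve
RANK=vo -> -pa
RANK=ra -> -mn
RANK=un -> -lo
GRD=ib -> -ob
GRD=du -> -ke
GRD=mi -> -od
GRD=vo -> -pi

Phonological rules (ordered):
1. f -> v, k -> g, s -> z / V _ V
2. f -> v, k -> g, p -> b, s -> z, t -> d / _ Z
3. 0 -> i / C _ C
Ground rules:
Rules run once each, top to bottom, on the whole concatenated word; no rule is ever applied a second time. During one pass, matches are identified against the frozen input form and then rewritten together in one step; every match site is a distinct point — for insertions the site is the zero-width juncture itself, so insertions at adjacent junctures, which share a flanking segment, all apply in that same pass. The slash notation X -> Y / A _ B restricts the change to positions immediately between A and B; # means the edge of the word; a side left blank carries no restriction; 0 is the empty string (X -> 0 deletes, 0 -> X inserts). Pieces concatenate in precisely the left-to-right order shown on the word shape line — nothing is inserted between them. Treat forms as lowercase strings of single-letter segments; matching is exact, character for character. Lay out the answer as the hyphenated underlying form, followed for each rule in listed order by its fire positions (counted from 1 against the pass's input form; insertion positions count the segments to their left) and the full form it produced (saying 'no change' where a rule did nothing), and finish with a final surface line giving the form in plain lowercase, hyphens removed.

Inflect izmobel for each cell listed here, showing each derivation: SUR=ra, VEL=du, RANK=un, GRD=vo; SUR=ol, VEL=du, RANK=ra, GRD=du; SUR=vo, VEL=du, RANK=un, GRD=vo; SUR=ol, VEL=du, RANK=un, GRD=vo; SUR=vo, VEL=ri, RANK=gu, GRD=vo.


cell SUR=ra, VEL=du, RANK=un, GRD=vo:
underlying: izmobel-ze-lo-pi-din
1. f -> v, k -> g, s -> z / V _ V: no change
2. f -> v, k -> g, p -> b, s -> z, t -> d / _ Z: no change
3. 0 -> i / C _ C: inserts after position(s) 2, 7: izimobelizelopidin
surface: izimobelizelopidin

cell SUR=ol, VEL=du, RANK=ra, GRD=du:
underlying: izmobel-o-mn-ke-din
1. f -> v, k -> g, s -> z / V _ V: no change
2. f -> v, k -> g, p -> b, s -> z, t -> d / _ Z: no change
3. 0 -> i / C _ C: inserts after position(s) 2, 9, 10: izimobelominikedin
surface: izimobelominikedin

cell SUR=vo, VEL=du, RANK=un, GRD=vo:
underlying: izmobel-kku-lo-pi-din
1. f -> v, k -> g, s -> z / V _ V: no change
2. f -> v, k -> g, p -> b, s -> z, t -> d / _ Z: no change
3. 0 -> i / C _ C: inserts after position(s) 2, 7, 8: izimobelikikulopidin
surface: izimobelikikulopidin

cell SUR=ol, VEL=du, RANK=un, GRD=vo:
underlying: izmobel-o-lo-pi-din
1. f -> v, k -> g, s -> z / V _ V: no change
2. f -> v, k -> g, p -> b, s -> z, t -> d / _ Z: no change
3. 0 -> i / C _ C: inserts after position(s) 2: izimobelolopidin
surface: izimobelolopidin

cell SUR=vo, VEL=ri, RANK=gu, GRD=vo:
underlying: izmobel-kku-ve-pi-kor
1. f -> v, k -> g, s -> z / V _ V: fires at position(s) 15: izmobelkkuvepigor
2. f -> v, k -> g, p -> b, s -> z, t -> d / _ Z: no change
3. 0 -> i / C _ C: inserts after position(s) 2, 7, 8: izimobelikikuvepigor
surface: izimobelikikuvepigor


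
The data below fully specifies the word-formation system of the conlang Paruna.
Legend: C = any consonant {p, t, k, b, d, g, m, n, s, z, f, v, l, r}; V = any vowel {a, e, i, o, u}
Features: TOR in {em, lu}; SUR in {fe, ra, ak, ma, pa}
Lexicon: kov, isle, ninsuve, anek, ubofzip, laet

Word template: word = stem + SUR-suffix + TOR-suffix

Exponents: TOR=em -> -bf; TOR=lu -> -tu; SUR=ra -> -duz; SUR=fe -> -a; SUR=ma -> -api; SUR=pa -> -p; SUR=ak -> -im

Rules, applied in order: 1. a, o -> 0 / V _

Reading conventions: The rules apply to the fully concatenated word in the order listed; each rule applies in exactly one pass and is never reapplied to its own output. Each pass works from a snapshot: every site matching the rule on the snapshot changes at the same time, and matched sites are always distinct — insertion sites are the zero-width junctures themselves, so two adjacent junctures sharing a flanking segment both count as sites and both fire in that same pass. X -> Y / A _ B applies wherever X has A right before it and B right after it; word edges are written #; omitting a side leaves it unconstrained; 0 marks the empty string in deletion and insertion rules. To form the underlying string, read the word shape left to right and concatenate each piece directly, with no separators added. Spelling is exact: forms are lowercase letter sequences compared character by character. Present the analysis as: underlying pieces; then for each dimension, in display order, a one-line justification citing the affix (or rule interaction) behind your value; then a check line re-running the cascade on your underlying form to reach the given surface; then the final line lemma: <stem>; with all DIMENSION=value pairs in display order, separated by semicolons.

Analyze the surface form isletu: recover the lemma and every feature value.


underlying: isle-a-tu
TOR=lu - signalled by the affix -tu
SUR=fe - signalled by the affix -a
check: isleatu -> isletu
lemma: isle; TOR=lu; SUR=fe


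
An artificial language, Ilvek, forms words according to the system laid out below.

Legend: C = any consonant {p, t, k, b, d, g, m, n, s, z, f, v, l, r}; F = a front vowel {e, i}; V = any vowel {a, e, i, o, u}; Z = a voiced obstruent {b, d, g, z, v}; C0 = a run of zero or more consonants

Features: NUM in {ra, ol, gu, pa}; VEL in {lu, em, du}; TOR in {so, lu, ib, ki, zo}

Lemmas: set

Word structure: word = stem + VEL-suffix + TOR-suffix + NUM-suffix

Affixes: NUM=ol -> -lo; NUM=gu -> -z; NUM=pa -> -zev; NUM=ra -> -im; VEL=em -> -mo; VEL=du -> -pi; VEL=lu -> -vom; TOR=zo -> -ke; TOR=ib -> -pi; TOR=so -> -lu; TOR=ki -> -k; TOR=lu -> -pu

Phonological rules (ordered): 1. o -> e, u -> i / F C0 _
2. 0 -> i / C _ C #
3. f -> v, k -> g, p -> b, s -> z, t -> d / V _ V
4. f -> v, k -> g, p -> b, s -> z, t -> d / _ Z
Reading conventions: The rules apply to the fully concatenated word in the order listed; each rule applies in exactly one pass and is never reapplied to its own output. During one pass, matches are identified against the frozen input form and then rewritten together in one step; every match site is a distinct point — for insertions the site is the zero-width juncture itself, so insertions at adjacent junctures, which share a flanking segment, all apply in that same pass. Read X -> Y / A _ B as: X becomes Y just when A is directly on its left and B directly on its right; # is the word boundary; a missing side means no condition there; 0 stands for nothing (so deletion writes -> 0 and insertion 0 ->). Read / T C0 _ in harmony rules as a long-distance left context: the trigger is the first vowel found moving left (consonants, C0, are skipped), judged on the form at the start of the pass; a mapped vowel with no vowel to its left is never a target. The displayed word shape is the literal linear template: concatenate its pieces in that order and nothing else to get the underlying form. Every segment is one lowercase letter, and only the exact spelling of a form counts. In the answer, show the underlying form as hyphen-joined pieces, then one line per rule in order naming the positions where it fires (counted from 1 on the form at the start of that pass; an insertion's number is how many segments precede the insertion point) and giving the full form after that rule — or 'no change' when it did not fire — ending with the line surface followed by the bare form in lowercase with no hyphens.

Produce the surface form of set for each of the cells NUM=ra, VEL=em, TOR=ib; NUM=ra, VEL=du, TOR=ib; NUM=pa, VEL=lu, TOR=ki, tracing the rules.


cell NUM=ra, VEL=em, TOR=ib:
underlying: set-mo-pi-im
1. o -> e, u -> i / F C0 _: fires at position(s) 5: setmepiim
2. 0 -> i / C _ C #: no change
3. f -> v, k -> g, p -> b, s -> z, t -> d / V _ V: fires at position(s) 6: setmebiim
4. f -> v, k -> g, p -> b, s -> z, t -> d / _ Z: no change
surface: setmebiim

cell NUM=ra, VEL=du, TOR=ib:
underlying: set-pi-pi-im
1. o -> e, u -> i / F C0 _: no change
2. 0 -> i / C _ C #: no change
3. f -> v, k -> g, p -> b, s -> z, t -> d / V _ V: fires at position(s) 6: setpibiim
4. f -> v, k -> g, p -> b, s -> z, t -> d / _ Z: no change
surface: setpibiim

cell NUM=pa, VEL=lu, TOR=ki:
underlying: set-vom-k-zev
1. o -> e, u -> i / F C0 _: fires at position(s) 5: setvemkzev
2. 0 -> i / C _ C #: no change
3. f -> v, k -> g, p -> b, s -> z, t -> d / V _ V: no change
4. f -> v, k -> g, p -> b, s -> z, t -> d / _ Z: fires at position(s) 3, 7: sedvemgzev
surface: sedvemgzev


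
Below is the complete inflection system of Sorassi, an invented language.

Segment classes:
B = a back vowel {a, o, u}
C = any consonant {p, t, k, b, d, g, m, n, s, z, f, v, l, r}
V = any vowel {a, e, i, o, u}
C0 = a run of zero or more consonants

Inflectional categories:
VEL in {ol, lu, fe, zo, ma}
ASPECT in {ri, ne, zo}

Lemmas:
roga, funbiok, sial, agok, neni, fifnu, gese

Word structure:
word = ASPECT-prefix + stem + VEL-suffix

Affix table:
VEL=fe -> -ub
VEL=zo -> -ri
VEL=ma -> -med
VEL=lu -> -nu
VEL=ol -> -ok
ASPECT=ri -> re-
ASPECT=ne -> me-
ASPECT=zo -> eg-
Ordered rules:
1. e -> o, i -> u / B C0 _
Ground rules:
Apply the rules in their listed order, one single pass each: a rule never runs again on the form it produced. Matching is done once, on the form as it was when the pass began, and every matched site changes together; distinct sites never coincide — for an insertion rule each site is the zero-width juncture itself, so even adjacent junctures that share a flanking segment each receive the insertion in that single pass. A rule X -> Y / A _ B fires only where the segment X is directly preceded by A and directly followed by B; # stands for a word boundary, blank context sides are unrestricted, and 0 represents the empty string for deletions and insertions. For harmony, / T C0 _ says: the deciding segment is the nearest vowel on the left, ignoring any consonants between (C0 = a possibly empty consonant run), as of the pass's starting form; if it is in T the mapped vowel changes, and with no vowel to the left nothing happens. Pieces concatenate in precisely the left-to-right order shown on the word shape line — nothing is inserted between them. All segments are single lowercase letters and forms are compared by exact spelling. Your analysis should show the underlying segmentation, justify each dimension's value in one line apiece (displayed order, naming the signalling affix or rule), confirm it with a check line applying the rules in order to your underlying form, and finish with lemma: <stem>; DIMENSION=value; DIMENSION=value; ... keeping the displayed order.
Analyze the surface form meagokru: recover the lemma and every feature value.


underlying: me-agok-ri
VEL=zo - signalled by the affix -ri
ASPECT=ne - signalled by the affix me-
check: meagokri -> meagokru
lemma: agok; VEL=zo; ASPECT=ne


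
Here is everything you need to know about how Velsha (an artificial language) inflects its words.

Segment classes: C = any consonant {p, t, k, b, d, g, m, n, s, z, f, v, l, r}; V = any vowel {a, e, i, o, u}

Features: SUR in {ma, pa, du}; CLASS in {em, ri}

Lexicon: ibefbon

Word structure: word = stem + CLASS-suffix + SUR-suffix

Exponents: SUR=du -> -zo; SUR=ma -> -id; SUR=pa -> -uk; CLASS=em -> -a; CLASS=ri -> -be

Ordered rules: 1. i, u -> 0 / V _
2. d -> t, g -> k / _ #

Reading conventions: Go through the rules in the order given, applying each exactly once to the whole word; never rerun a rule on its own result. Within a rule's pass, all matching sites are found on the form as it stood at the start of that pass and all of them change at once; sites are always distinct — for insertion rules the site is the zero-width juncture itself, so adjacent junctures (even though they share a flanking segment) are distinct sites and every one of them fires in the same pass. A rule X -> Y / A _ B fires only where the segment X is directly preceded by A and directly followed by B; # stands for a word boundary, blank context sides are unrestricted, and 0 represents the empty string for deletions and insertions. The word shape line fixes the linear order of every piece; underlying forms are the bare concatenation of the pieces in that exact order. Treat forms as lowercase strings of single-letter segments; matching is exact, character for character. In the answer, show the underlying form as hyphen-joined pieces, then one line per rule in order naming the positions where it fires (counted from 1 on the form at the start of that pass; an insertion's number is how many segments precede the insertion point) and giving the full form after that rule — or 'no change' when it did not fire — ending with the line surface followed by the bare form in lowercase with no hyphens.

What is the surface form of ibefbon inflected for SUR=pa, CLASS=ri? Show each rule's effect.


underlying: ibefbon-be-uk
1. i, u -> 0 / V _: fires at position(s) 10: ibefbonbek
2. d -> t, g -> k / _ #: no change
surface: ibefbonbek


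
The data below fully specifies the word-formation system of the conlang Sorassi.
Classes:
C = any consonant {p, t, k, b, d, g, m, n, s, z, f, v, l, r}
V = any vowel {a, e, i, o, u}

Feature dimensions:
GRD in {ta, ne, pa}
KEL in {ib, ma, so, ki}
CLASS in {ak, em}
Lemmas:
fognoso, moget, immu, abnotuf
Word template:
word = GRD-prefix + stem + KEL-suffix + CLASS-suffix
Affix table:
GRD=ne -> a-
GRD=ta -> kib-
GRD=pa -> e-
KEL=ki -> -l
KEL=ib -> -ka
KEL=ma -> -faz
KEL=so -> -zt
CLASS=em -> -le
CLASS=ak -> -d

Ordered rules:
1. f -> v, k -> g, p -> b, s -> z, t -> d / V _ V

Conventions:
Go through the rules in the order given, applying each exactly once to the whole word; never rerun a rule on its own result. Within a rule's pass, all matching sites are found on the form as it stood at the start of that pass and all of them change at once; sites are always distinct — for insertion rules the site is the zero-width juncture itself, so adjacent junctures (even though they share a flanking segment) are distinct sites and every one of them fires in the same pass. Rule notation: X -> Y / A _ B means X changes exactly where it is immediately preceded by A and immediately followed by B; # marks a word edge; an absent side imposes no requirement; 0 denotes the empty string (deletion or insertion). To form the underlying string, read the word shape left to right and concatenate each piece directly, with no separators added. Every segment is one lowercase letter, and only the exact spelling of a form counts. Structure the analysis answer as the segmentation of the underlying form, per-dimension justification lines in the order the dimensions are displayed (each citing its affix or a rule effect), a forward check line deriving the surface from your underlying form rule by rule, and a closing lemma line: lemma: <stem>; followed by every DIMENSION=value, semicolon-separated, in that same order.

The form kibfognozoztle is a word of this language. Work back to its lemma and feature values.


underlying: kib-fognoso-zt-le
GRD=ta - signalled by the affix kib-
KEL=so - signalled by the affix -zt
CLASS=em - signalled by the affix -le
check: kibfognosoztle -> kibfognozoztle
lemma: fognoso; GRD=ta; KEL=so; CLASS=em


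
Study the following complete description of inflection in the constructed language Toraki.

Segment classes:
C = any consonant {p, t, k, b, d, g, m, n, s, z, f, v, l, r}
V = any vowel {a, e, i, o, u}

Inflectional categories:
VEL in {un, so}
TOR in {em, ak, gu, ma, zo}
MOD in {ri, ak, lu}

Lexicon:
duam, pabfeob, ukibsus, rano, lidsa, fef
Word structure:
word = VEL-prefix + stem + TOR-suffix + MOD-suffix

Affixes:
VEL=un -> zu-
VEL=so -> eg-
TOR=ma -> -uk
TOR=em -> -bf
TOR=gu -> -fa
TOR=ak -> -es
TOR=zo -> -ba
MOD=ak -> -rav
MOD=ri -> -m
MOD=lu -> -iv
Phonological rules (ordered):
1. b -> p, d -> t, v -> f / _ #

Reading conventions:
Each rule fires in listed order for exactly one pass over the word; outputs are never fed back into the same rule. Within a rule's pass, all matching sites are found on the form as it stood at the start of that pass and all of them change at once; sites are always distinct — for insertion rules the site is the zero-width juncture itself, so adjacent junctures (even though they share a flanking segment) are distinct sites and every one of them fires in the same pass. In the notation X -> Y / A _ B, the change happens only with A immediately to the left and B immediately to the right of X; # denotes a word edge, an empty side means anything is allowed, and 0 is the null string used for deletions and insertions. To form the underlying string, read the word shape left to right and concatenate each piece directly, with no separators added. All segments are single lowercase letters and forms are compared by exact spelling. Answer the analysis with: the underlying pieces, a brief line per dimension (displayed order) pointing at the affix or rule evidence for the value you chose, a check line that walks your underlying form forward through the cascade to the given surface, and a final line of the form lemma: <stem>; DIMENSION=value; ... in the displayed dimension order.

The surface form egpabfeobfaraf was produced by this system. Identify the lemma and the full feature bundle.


underlying: eg-pabfeob-fa-rav
VEL=so - signalled by the affix eg-
TOR=gu - signalled by the affix -fa
MOD=ak - signalled by the affix -rav
check: egpabfeobfarav -> egpabfeobfaraf
lemma: pabfeob; VEL=so; TOR=gu; MOD=ak


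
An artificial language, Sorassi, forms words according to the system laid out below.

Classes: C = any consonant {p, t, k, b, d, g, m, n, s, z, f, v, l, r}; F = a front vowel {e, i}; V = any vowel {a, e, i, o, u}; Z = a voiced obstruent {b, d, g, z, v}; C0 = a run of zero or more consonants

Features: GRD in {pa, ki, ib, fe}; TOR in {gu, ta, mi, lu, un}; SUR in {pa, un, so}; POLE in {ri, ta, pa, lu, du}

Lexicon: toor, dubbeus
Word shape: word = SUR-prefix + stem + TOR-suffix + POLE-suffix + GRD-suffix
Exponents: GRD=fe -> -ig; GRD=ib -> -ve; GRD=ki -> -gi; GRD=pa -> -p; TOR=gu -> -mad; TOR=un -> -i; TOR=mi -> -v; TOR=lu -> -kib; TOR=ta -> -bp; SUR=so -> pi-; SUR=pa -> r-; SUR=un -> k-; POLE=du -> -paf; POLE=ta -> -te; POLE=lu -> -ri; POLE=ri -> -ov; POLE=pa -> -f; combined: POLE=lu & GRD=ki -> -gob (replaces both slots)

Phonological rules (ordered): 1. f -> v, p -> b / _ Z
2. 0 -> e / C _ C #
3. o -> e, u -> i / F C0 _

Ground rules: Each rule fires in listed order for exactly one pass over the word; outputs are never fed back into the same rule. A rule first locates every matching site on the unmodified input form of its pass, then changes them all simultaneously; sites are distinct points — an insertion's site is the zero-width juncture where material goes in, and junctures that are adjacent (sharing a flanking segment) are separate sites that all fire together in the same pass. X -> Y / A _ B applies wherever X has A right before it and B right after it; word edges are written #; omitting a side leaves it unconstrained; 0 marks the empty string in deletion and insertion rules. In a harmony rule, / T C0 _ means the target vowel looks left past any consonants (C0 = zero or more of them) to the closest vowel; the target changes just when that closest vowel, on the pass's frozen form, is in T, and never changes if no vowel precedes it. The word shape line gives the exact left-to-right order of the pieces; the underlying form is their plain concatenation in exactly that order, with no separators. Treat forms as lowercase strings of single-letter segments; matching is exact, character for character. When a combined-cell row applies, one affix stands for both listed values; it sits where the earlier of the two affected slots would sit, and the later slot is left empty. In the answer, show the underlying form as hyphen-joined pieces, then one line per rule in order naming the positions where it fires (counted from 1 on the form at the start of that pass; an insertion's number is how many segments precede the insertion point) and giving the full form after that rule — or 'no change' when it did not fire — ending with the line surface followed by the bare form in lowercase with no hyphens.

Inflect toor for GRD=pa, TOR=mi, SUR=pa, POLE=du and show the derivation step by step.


underlying: r-toor-v-paf-p
1. f -> v, p -> b / _ Z: no change
2. 0 -> e / C _ C #: inserts after position(s) 9: rtoorvpafep
3. o -> e, u -> i / F C0 _: no change
surface: rtoorvpafep


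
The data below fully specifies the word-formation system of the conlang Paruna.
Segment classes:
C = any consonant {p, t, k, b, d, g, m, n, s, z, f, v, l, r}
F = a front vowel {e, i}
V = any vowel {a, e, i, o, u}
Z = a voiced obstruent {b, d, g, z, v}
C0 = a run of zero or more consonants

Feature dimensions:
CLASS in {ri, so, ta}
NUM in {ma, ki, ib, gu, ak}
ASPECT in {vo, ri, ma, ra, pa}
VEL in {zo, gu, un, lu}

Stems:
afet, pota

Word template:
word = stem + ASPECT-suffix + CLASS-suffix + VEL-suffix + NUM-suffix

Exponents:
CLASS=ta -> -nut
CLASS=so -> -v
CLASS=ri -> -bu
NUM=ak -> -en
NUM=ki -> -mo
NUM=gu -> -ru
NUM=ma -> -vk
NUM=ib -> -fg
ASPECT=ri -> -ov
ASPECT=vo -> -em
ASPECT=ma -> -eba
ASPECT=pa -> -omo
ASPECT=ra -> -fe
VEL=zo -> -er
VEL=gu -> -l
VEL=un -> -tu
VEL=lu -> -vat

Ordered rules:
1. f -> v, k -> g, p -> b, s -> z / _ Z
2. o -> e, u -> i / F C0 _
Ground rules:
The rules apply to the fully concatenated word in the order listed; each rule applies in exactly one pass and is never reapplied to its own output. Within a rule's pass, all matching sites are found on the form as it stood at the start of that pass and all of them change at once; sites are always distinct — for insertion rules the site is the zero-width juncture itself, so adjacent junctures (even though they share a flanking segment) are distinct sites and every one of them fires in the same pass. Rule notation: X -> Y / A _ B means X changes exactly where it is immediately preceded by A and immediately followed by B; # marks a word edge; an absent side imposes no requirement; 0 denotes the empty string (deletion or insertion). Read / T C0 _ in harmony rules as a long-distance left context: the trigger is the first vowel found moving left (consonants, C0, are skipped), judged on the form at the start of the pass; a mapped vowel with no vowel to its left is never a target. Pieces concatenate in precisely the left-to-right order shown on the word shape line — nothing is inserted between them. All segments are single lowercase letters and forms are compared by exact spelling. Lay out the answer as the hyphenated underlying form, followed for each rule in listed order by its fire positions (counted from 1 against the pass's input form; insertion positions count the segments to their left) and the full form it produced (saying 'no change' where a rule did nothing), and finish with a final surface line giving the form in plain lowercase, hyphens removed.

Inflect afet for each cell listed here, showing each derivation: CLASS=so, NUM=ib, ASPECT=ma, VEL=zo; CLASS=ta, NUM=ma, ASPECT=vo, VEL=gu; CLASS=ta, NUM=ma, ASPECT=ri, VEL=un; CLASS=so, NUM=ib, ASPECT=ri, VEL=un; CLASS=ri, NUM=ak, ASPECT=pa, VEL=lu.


cell CLASS=so, NUM=ib, ASPECT=ma, VEL=zo:
underlying: afet-eba-v-er-fg
1. f -> v, k -> g, p -> b, s -> z / _ Z: fires at position(s) 11: afetebavervg
2. o -> e, u -> i / F C0 _: no change
surface: afetebavervg

cell CLASS=ta, NUM=ma, ASPECT=vo, VEL=gu:
underlying: afet-em-nut-l-vk
1. f -> v, k -> g, p -> b, s -> z / _ Z: no change
2. o -> e, u -> i / F C0 _: fires at position(s) 8: afetemnitlvk
surface: afetemnitlvk

cell CLASS=ta, NUM=ma, ASPECT=ri, VEL=un:
underlying: afet-ov-nut-tu-vk
1. f -> v, k -> g, p -> b, s -> z / _ Z: no change
2. o -> e, u -> i / F C0 _: fires at position(s) 5: afetevnuttuvk
surface: afetevnuttuvk

cell CLASS=so, NUM=ib, ASPECT=ri, VEL=un:
underlying: afet-ov-v-tu-fg
1. f -> v, k -> g, p -> b, s -> z / _ Z: fires at position(s) 10: afetovvtuvg
2. o -> e, u -> i / F C0 _: fires at position(s) 5: afetevvtuvg
surface: afetevvtuvg

cell CLASS=ri, NUM=ak, ASPECT=pa, VEL=lu:
underlying: afet-omo-bu-vat-en
1. f -> v, k -> g, p -> b, s -> z / _ Z: no change
2. o -> e, u -> i / F C0 _: fires at position(s) 5: afetemobuvaten
surface: afetemobuvaten


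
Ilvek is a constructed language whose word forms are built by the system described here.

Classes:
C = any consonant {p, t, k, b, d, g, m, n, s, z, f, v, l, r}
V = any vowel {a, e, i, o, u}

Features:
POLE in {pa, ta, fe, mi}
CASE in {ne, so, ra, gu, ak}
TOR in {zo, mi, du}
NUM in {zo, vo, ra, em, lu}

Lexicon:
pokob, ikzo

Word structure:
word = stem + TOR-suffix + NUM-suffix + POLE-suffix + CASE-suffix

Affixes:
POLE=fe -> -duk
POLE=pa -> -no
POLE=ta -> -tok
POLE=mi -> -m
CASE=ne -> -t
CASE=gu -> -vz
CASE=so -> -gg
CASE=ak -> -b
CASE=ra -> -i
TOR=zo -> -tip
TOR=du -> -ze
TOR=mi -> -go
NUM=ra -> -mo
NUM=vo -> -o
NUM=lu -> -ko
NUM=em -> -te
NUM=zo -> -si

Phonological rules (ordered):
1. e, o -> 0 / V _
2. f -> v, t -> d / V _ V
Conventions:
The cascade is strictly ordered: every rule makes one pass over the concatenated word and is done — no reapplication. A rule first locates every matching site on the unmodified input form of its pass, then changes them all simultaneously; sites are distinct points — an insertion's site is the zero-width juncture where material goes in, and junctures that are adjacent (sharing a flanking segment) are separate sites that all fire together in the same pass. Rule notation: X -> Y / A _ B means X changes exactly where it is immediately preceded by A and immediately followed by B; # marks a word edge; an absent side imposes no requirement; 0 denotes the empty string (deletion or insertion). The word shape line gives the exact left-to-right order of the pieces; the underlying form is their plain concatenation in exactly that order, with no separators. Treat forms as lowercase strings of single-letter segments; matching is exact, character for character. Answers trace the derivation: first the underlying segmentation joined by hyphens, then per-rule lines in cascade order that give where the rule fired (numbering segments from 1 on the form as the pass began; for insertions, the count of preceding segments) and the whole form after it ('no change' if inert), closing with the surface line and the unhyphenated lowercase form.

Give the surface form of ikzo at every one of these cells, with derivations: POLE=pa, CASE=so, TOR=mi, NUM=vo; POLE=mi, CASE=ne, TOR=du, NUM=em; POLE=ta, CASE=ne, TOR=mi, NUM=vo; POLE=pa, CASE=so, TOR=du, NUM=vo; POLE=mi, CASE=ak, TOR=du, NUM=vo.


cell POLE=pa, CASE=so, TOR=mi, NUM=vo:
underlying: ikzo-go-o-no-gg
1. e, o -> 0 / V _: fires at position(s) 7: ikzogonogg
2. f -> v, t -> d / V _ V: no change
surface: ikzogonogg

cell POLE=mi, CASE=ne, TOR=du, NUM=em:
underlying: ikzo-ze-te-m-t
1. e, o -> 0 / V _: no change
2. f -> v, t -> d / V _ V: fires at position(s) 7: ikzozedemt
surface: ikzozedemt

cell POLE=ta, CASE=ne, TOR=mi, NUM=vo:
underlying: ikzo-go-o-tok-t
1. e, o -> 0 / V _: fires at position(s) 7: ikzogotokt
2. f -> v, t -> d / V _ V: fires at position(s) 7: ikzogodokt
surface: ikzogodokt

cell POLE=pa, CASE=so, TOR=du, NUM=vo:
underlying: ikzo-ze-o-no-gg
1. e, o -> 0 / V _: fires at position(s) 7: ikzozenogg
2. f -> v, t -> d / V _ V: no change
surface: ikzozenogg

cell POLE=mi, CASE=ak, TOR=du, NUM=vo:
underlying: ikzo-ze-o-m-b
1. e, o -> 0 / V _: fires at position(s) 7: ikzozemb
2. f -> v, t -> d / V _ V: no change
surface: ikzozemb


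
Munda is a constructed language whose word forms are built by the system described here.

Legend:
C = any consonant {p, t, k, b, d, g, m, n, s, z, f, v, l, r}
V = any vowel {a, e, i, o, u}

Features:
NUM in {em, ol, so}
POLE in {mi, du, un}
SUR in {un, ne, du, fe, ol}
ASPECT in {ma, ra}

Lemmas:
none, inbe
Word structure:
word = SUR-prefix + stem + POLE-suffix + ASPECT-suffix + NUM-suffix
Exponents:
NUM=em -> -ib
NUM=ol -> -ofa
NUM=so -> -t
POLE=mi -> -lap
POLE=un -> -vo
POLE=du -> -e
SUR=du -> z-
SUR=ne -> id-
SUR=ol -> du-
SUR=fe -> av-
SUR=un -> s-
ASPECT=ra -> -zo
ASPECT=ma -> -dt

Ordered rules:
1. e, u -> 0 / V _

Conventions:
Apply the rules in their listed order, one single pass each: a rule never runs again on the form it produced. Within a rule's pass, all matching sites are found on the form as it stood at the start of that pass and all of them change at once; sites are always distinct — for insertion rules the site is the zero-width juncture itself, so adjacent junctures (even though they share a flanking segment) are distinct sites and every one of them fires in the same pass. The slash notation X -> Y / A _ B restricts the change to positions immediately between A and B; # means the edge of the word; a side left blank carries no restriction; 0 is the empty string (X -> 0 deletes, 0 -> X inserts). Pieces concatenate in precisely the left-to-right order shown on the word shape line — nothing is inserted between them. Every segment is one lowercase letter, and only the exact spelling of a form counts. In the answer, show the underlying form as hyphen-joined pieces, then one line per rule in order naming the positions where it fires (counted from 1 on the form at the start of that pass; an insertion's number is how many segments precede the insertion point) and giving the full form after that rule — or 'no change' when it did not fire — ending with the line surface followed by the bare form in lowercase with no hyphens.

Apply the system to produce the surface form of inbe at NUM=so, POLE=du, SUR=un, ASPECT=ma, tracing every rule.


underlying: s-inbe-e-dt-t
1. e, u -> 0 / V _: fires at position(s) 6: sinbedtt
surface: sinbedtt


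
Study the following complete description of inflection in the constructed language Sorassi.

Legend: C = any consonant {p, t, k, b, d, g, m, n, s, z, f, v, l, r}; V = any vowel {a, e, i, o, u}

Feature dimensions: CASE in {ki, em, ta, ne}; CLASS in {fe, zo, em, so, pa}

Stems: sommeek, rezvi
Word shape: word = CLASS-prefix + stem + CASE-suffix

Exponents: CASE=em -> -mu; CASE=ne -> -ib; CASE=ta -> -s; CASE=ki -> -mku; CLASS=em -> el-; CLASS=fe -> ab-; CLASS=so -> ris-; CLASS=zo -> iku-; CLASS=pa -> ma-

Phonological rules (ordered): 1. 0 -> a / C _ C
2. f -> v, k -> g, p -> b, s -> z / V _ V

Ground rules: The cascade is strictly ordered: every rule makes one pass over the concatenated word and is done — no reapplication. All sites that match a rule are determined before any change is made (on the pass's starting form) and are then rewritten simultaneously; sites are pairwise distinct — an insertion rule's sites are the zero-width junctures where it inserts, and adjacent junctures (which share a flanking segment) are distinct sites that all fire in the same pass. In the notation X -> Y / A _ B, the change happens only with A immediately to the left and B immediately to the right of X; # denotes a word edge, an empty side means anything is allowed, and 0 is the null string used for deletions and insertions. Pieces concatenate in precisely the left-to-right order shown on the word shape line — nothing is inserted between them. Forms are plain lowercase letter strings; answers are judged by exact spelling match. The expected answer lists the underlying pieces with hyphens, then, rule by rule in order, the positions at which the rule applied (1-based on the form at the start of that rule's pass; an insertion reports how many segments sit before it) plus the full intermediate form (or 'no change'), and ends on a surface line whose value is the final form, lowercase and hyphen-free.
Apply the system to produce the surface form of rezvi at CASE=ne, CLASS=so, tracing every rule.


underlying: ris-rezvi-ib
1. 0 -> a / C _ C: inserts after position(s) 3, 6: risarezaviib
2. f -> v, k -> g, p -> b, s -> z / V _ V: fires at position(s) 3: rizarezaviib
surface: rizarezaviib


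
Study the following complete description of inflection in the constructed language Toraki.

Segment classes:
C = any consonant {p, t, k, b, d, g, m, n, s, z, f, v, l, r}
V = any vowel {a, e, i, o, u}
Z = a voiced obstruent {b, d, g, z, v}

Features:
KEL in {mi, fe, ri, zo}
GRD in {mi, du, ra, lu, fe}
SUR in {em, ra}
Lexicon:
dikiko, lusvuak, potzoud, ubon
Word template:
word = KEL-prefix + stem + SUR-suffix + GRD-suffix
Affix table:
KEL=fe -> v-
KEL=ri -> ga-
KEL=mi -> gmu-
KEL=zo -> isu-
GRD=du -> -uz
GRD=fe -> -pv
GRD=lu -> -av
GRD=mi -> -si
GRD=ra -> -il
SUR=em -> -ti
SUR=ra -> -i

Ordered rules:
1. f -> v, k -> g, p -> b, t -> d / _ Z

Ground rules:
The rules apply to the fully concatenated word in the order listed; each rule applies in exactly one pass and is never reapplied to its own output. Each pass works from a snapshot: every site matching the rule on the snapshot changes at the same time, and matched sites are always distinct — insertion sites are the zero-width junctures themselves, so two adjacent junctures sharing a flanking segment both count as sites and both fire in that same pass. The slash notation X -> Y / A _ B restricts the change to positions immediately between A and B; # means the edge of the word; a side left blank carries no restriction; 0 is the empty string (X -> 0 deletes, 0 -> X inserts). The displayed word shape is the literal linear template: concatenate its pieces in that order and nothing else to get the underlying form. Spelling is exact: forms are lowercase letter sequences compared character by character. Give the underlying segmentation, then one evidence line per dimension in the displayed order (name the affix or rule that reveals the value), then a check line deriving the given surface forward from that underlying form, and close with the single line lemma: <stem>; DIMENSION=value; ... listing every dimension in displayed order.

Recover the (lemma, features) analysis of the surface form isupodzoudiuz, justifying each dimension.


underlying: isu-potzoud-i-uz
KEL=zo - signalled by the affix isu-
GRD=du - signalled by the affix -uz
SUR=ra - signalled by the affix -i
check: isupotzoudiuz -> isupodzoudiuz
lemma: potzoud; KEL=zo; GRD=du; SUR=ra
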